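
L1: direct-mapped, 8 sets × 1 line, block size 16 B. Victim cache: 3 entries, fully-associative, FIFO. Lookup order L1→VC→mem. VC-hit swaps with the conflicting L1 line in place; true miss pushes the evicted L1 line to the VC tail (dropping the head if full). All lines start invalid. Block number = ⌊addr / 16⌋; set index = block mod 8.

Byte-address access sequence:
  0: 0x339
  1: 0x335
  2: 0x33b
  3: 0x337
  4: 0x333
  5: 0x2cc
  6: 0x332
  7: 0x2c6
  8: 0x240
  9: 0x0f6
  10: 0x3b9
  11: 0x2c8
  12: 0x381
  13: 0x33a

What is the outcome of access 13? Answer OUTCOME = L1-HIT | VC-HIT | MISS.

  [0] addr=0x339 blk=51 s=3: MISS | VC []
  [1] addr=0x335 blk=51 s=3: L1-HIT | VC []
  [2] addr=0x33b blk=51 s=3: L1-HIT | VC []
  [3] addr=0x337 blk=51 s=3: L1-HIT | VC []
  [4] addr=0x333 blk=51 s=3: L1-HIT | VC []
  [5] addr=0x2cc blk=44 s=4: MISS | VC []
  [6] addr=0x332 blk=51 s=3: L1-HIT | VC []
  [7] addr=0x2c6 blk=44 s=4: L1-HIT | VC []
  [8] addr=0x240 blk=36 s=4: MISS | VC [44]
  [9] addr=0xf6 blk=15 s=7: MISS | VC [44]
  [10] addr=0x3b9 blk=59 s=3: MISS | VC [44, 51]
  [11] addr=0x2c8 blk=44 s=4: VC-HIT | VC [36, 51]
  [12] addr=0x381 blk=56 s=0: MISS | VC [36, 51]
  [13] addr=0x33a blk=51 s=3: VC-HIT | VC [36, 59]

OUTCOME = VC-HIT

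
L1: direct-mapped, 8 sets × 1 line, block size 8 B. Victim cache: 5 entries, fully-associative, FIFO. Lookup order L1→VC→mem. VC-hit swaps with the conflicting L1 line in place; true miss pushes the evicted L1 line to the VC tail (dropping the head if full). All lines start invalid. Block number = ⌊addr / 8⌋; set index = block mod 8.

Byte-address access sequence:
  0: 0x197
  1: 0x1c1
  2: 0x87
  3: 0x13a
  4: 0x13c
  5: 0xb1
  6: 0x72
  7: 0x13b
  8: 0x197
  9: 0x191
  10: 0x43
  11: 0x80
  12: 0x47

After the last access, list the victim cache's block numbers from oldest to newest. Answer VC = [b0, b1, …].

VC = [56, 22, 16]

  [0] addr=0x197 blk=50 s=2: MISS | VC []
  [1] addr=0x1c1 blk=56 s=0: MISS | VC []
  [2] addr=0x87 blk=16 s=0: MISS | VC [56]
  [3] addr=0x13a blk=39 s=7: MISS | VC [56]
  [4] addr=0x13c blk=39 s=7: L1-HIT | VC [56]
  [5] addr=0xb1 blk=22 s=6: MISS | VC [56]
  [6] addr=0x72 blk=14 s=6: MISS | VC [56, 22]
  [7] addr=0x13b blk=39 s=7: L1-HIT | VC [56, 22]
  [8] addr=0x197 blk=50 s=2: L1-HIT | VC [56, 22]
  [9] addr=0x191 blk=50 s=2: L1-HIT | VC [56, 22]
  [10] addr=0x43 blk=8 s=0: MISS | VC [56, 22, 16]
  [11] addr=0x80 blk=16 s=0: VC-HIT | VC [56, 22, 8]
  [12] addr=0x47 blk=8 s=0: VC-HIT | VC [56, 22, 16]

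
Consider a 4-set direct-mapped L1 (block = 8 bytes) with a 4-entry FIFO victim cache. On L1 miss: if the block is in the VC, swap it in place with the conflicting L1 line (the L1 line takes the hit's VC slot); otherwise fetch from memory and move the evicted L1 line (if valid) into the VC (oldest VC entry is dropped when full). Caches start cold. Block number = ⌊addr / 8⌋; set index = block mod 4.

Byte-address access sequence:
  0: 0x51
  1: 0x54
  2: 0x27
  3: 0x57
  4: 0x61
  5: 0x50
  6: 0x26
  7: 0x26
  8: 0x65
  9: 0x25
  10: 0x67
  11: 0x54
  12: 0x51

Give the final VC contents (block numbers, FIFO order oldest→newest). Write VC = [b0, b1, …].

0: 0x51 (blk 10, set 2) → MISS  vc=[]
1: 0x54 (blk 10, set 2) → L1-HIT  vc=[]
2: 0x27 (blk 4, set 0) → MISS  vc=[]
3: 0x57 (blk 10, set 2) → L1-HIT  vc=[]
4: 0x61 (blk 12, set 0) → MISS  vc=[4]
5: 0x50 (blk 10, set 2) → L1-HIT  vc=[4]
6: 0x26 (blk 4, set 0) → VC-HIT  vc=[12]
7: 0x26 (blk 4, set 0) → L1-HIT  vc=[12]
8: 0x65 (blk 12, set 0) → VC-HIT  vc=[4]
9: 0x25 (blk 4, set 0) → VC-HIT  vc=[12]
10: 0x67 (blk 12, set 0) → VC-HIT  vc=[4]
11: 0x54 (blk 10, set 2) → L1-HIT  vc=[4]
12: 0x51 (blk 10, set 2) → L1-HIT  vc=[4]

VC = [4]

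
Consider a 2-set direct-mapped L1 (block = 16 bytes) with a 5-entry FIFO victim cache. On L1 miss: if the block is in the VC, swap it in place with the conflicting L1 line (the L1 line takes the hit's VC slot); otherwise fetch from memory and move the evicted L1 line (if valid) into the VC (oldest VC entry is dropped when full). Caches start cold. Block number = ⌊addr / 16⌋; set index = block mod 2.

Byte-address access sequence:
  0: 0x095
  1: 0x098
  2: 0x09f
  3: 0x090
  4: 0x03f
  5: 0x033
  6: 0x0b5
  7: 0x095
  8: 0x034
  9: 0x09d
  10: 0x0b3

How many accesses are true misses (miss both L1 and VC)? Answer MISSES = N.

MISSES = 3

0: 0x95 (blk 9, set 1) → MISS  vc=[]
1: 0x98 (blk 9, set 1) → L1-HIT  vc=[]
2: 0x9f (blk 9, set 1) → L1-HIT  vc=[]
3: 0x90 (blk 9, set 1) → L1-HIT  vc=[]
4: 0x3f (blk 3, set 1) → MISS  vc=[9]
5: 0x33 (blk 3, set 1) → L1-HIT  vc=[9]
6: 0xb5 (blk 11, set 1) → MISS  vc=[9, 3]
7: 0x95 (blk 9, set 1) → VC-HIT  vc=[11, 3]
8: 0x34 (blk 3, set 1) → VC-HIT  vc=[11, 9]
9: 0x9d (blk 9, set 1) → VC-HIT  vc=[11, 3]
10: 0xb3 (blk 11, set 1) → VC-HIT  vc=[9, 3]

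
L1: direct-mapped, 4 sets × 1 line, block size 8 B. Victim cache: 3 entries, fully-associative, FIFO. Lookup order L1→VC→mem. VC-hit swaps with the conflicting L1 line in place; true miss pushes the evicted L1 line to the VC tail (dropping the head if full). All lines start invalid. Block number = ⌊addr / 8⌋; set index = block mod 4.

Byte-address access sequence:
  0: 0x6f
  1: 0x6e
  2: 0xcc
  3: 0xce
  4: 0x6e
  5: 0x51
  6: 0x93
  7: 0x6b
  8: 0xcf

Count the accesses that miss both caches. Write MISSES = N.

MISSES = 4

0: 0x6f (blk 13, set 1) → MISS  vc=[]
1: 0x6e (blk 13, set 1) → L1-HIT  vc=[]
2: 0xcc (blk 25, set 1) → MISS  vc=[13]
3: 0xce (blk 25, set 1) → L1-HIT  vc=[13]
4: 0x6e (blk 13, set 1) → VC-HIT  vc=[25]
5: 0x51 (blk 10, set 2) → MISS  vc=[25]
6: 0x93 (blk 18, set 2) → MISS  vc=[25, 10]
7: 0x6b (blk 13, set 1) → L1-HIT  vc=[25, 10]
8: 0xcf (blk 25, set 1) → VC-HIT  vc=[13, 10]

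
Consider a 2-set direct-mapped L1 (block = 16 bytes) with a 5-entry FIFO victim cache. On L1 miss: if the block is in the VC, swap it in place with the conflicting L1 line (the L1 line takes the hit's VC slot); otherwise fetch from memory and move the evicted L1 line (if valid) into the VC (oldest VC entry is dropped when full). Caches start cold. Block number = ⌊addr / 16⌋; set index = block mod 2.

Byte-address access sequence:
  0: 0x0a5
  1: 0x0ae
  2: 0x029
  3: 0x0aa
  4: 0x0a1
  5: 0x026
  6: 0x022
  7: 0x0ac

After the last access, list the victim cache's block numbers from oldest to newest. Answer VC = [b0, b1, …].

VC = [2]

  [0] addr=0xa5 blk=10 s=0: MISS | VC []
  [1] addr=0xae blk=10 s=0: L1-HIT | VC []
  [2] addr=0x29 blk=2 s=0: MISS | VC [10]
  [3] addr=0xaa blk=10 s=0: VC-HIT | VC [2]
  [4] addr=0xa1 blk=10 s=0: L1-HIT | VC [2]
  [5] addr=0x26 blk=2 s=0: VC-HIT | VC [10]
  [6] addr=0x22 blk=2 s=0: L1-HIT | VC [10]
  [7] addr=0xac blk=10 s=0: VC-HIT | VC [2]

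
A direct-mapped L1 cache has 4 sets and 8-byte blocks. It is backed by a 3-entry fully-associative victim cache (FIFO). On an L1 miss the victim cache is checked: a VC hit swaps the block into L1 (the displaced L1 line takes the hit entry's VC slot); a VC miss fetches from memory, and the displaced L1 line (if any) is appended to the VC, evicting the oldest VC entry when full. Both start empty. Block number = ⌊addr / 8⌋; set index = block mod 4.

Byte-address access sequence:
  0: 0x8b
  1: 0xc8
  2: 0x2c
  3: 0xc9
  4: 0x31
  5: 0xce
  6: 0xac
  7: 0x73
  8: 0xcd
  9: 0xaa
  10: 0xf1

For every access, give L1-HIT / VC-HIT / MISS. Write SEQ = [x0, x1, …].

#0 0x8b→b17/s1 MISS; vc=[]
#1 0xc8→b25/s1 MISS; vc=[17]
#2 0x2c→b5/s1 MISS; vc=[17,25]
#3 0xc9→b25/s1 VC-HIT; vc=[17,5]
#4 0x31→b6/s2 MISS; vc=[17,5]
#5 0xce→b25/s1 L1-HIT; vc=[17,5]
#6 0xac→b21/s1 MISS; vc=[17,5,25]
#7 0x73→b14/s2 MISS; vc=[5,25,6]
#8 0xcd→b25/s1 VC-HIT; vc=[5,21,6]
#9 0xaa→b21/s1 VC-HIT; vc=[5,25,6]
#10 0xf1→b30/s2 MISS; vc=[25,6,14]

SEQ = [MISS, MISS, MISS, VC-HIT, MISS, L1-HIT, MISS, MISS, VC-HIT, VC-HIT, MISS]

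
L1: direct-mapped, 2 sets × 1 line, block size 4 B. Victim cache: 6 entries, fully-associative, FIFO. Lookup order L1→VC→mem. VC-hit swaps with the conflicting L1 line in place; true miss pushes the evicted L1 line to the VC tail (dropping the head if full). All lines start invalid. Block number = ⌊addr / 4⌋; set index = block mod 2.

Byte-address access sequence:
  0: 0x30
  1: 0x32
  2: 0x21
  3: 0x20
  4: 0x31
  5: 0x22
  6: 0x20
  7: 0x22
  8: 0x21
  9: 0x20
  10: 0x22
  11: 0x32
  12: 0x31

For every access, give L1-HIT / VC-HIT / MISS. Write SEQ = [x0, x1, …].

  [0] addr=0x30 blk=12 s=0: MISS | VC []
  [1] addr=0x32 blk=12 s=0: L1-HIT | VC []
  [2] addr=0x21 blk=8 s=0: MISS | VC [12]
  [3] addr=0x20 blk=8 s=0: L1-HIT | VC [12]
  [4] addr=0x31 blk=12 s=0: VC-HIT | VC [8]
  [5] addr=0x22 blk=8 s=0: VC-HIT | VC [12]
  [6] addr=0x20 blk=8 s=0: L1-HIT | VC [12]
  [7] addr=0x22 blk=8 s=0: L1-HIT | VC [12]
  [8] addr=0x21 blk=8 s=0: L1-HIT | VC [12]
  [9] addr=0x20 blk=8 s=0: L1-HIT | VC [12]
  [10] addr=0x22 blk=8 s=0: L1-HIT | VC [12]
  [11] addr=0x32 blk=12 s=0: VC-HIT | VC [8]
  [12] addr=0x31 blk=12 s=0: L1-HIT | VC [8]

SEQ = [MISS, L1-HIT, MISS, L1-HIT, VC-HIT, VC-HIT, L1-HIT, L1-HIT, L1-HIT, L1-HIT, L1-HIT, VC-HIT, L1-HIT]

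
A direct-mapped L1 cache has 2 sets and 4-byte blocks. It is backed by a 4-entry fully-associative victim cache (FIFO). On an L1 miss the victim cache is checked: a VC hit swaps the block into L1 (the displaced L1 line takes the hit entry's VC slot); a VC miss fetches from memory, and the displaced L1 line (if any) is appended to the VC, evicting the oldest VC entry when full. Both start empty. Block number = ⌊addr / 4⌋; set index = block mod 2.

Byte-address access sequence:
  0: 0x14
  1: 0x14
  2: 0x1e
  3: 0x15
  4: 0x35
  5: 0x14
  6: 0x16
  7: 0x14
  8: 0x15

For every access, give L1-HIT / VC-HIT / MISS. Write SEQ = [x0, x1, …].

  [0] addr=0x14 blk=5 s=1: MISS | VC []
  [1] addr=0x14 blk=5 s=1: L1-HIT | VC []
  [2] addr=0x1e blk=7 s=1: MISS | VC [5]
  [3] addr=0x15 blk=5 s=1: VC-HIT | VC [7]
  [4] addr=0x35 blk=13 s=1: MISS | VC [7, 5]
  [5] addr=0x14 blk=5 s=1: VC-HIT | VC [7, 13]
  [6] addr=0x16 blk=5 s=1: L1-HIT | VC [7, 13]
  [7] addr=0x14 blk=5 s=1: L1-HIT | VC [7, 13]
  [8] addr=0x15 blk=5 s=1: L1-HIT | VC [7, 13]

SEQ = [MISS, L1-HIT, MISS, VC-HIT, MISS, VC-HIT, L1-HIT, L1-HIT, L1-HIT]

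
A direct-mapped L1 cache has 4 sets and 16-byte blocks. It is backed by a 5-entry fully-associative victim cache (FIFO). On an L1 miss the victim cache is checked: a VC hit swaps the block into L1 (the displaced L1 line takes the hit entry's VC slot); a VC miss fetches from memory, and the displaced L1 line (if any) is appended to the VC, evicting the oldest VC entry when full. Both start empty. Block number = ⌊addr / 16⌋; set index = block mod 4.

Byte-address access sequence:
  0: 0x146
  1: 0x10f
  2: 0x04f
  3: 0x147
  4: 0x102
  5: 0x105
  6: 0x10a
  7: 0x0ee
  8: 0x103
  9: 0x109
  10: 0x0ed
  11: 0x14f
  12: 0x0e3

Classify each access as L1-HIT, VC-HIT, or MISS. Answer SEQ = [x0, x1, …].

#0 0x146→b20/s0 MISS; vc=[]
#1 0x10f→b16/s0 MISS; vc=[20]
#2 0x4f→b4/s0 MISS; vc=[20,16]
#3 0x147→b20/s0 VC-HIT; vc=[4,16]
#4 0x102→b16/s0 VC-HIT; vc=[4,20]
#5 0x105→b16/s0 L1-HIT; vc=[4,20]
#6 0x10a→b16/s0 L1-HIT; vc=[4,20]
#7 0xee→b14/s2 MISS; vc=[4,20]
#8 0x103→b16/s0 L1-HIT; vc=[4,20]
#9 0x109→b16/s0 L1-HIT; vc=[4,20]
#10 0xed→b14/s2 L1-HIT; vc=[4,20]
#11 0x14f→b20/s0 VC-HIT; vc=[4,16]
#12 0xe3→b14/s2 L1-HIT; vc=[4,16]

SEQ = [MISS, MISS, MISS, VC-HIT, VC-HIT, L1-HIT, L1-HIT, MISS, L1-HIT, L1-HIT, L1-HIT, VC-HIT, L1-HIT]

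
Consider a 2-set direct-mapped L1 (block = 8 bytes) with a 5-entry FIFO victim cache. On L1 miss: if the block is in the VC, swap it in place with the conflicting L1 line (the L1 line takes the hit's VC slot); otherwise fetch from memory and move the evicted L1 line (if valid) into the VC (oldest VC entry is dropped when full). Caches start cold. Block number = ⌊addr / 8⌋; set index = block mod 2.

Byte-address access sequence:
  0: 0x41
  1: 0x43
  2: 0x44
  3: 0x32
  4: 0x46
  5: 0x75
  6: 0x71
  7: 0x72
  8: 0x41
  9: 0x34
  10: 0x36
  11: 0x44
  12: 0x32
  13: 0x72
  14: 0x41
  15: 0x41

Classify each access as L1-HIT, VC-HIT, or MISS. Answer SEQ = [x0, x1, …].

#0 0x41→b8/s0 MISS; vc=[]
#1 0x43→b8/s0 L1-HIT; vc=[]
#2 0x44→b8/s0 L1-HIT; vc=[]
#3 0x32→b6/s0 MISS; vc=[8]
#4 0x46→b8/s0 VC-HIT; vc=[6]
#5 0x75→b14/s0 MISS; vc=[6,8]
#6 0x71→b14/s0 L1-HIT; vc=[6,8]
#7 0x72→b14/s0 L1-HIT; vc=[6,8]
#8 0x41→b8/s0 VC-HIT; vc=[6,14]
#9 0x34→b6/s0 VC-HIT; vc=[8,14]
#10 0x36→b6/s0 L1-HIT; vc=[8,14]
#11 0x44→b8/s0 VC-HIT; vc=[6,14]
#12 0x32→b6/s0 VC-HIT; vc=[8,14]
#13 0x72→b14/s0 VC-HIT; vc=[8,6]
#14 0x41→b8/s0 VC-HIT; vc=[14,6]
#15 0x41→b8/s0 L1-HIT; vc=[14,6]

SEQ = [MISS, L1-HIT, L1-HIT, MISS, VC-HIT, MISS, L1-HIT, L1-HIT, VC-HIT, VC-HIT, L1-HIT, VC-HIT, VC-HIT, VC-HIT, VC-HIT, L1-HIT]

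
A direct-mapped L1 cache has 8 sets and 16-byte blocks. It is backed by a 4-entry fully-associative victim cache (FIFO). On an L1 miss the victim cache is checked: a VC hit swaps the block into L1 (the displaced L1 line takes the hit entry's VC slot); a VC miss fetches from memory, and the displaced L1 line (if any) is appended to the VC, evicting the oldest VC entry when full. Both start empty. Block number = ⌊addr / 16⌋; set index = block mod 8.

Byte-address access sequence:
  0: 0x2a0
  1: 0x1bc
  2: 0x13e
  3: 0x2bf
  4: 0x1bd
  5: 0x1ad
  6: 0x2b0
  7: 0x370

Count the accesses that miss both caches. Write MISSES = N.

#0 0x2a0→b42/s2 MISS; vc=[]
#1 0x1bc→b27/s3 MISS; vc=[]
#2 0x13e→b19/s3 MISS; vc=[27]
#3 0x2bf→b43/s3 MISS; vc=[27,19]
#4 0x1bd→b27/s3 VC-HIT; vc=[43,19]
#5 0x1ad→b26/s2 MISS; vc=[43,19,42]
#6 0x2b0→b43/s3 VC-HIT; vc=[27,19,42]
#7 0x370→b55/s7 MISS; vc=[27,19,42]

MISSES = 6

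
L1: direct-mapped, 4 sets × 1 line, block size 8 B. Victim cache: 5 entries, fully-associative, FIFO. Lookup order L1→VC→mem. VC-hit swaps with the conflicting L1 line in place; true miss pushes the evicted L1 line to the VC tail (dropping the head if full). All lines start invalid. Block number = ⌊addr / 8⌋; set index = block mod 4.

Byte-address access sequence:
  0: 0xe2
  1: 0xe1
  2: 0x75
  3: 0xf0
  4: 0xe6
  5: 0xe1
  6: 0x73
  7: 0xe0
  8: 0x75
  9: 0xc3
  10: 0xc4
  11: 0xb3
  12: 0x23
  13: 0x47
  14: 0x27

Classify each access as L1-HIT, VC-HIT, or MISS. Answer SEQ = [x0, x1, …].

SEQ = [MISS, L1-HIT, MISS, MISS, L1-HIT, L1-HIT, VC-HIT, L1-HIT, L1-HIT, MISS, L1-HIT, MISS, MISS, MISS, VC-HIT]

  [0] addr=0xe2 blk=28 s=0: MISS | VC []
  [1] addr=0xe1 blk=28 s=0: L1-HIT | VC []
  [2] addr=0x75 blk=14 s=2: MISS | VC []
  [3] addr=0xf0 blk=30 s=2: MISS | VC [14]
  [4] addr=0xe6 blk=28 s=0: L1-HIT | VC [14]
  [5] addr=0xe1 blk=28 s=0: L1-HIT | VC [14]
  [6] addr=0x73 blk=14 s=2: VC-HIT | VC [30]
  [7] addr=0xe0 blk=28 s=0: L1-HIT | VC [30]
  [8] addr=0x75 blk=14 s=2: L1-HIT | VC [30]
  [9] addr=0xc3 blk=24 s=0: MISS | VC [30, 28]
  [10] addr=0xc4 blk=24 s=0: L1-HIT | VC [30, 28]
  [11] addr=0xb3 blk=22 s=2: MISS | VC [30, 28, 14]
  [12] addr=0x23 blk=4 s=0: MISS | VC [30, 28, 14, 24]
  [13] addr=0x47 blk=8 s=0: MISS | VC [30, 28, 14, 24, 4]
  [14] addr=0x27 blk=4 s=0: VC-HIT | VC [30, 28, 14, 24, 8]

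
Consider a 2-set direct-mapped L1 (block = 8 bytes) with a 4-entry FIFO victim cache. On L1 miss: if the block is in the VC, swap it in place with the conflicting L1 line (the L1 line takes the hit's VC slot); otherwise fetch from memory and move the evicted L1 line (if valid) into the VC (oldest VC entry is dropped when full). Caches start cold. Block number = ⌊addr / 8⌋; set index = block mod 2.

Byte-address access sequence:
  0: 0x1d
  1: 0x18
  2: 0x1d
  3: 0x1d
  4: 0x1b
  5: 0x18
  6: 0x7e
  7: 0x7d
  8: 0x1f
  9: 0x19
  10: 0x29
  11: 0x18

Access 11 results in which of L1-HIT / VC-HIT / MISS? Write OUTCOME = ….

OUTCOME = VC-HIT

0: 0x1d (blk 3, set 1) → MISS  vc=[]
1: 0x18 (blk 3, set 1) → L1-HIT  vc=[]
2: 0x1d (blk 3, set 1) → L1-HIT  vc=[]
3: 0x1d (blk 3, set 1) → L1-HIT  vc=[]
4: 0x1b (blk 3, set 1) → L1-HIT  vc=[]
5: 0x18 (blk 3, set 1) → L1-HIT  vc=[]
6: 0x7e (blk 15, set 1) → MISS  vc=[3]
7: 0x7d (blk 15, set 1) → L1-HIT  vc=[3]
8: 0x1f (blk 3, set 1) → VC-HIT  vc=[15]
9: 0x19 (blk 3, set 1) → L1-HIT  vc=[15]
10: 0x29 (blk 5, set 1) → MISS  vc=[15, 3]
11: 0x18 (blk 3, set 1) → VC-HIT  vc=[15, 5]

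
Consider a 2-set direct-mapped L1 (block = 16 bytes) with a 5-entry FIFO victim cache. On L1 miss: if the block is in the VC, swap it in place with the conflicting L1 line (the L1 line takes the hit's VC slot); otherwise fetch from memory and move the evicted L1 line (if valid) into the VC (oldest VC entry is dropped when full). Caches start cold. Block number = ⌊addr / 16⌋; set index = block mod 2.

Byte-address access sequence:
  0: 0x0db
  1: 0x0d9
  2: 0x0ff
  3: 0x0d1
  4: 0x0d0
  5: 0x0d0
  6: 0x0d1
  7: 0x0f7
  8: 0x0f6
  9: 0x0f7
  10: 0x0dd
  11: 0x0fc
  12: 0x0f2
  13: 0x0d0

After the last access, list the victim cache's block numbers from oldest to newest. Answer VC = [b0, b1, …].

VC = [15]

  [0] addr=0xdb blk=13 s=1: MISS | VC []
  [1] addr=0xd9 blk=13 s=1: L1-HIT | VC []
  [2] addr=0xff blk=15 s=1: MISS | VC [13]
  [3] addr=0xd1 blk=13 s=1: VC-HIT | VC [15]
  [4] addr=0xd0 blk=13 s=1: L1-HIT | VC [15]
  [5] addr=0xd0 blk=13 s=1: L1-HIT | VC [15]
  [6] addr=0xd1 blk=13 s=1: L1-HIT | VC [15]
  [7] addr=0xf7 blk=15 s=1: VC-HIT | VC [13]
  [8] addr=0xf6 blk=15 s=1: L1-HIT | VC [13]
  [9] addr=0xf7 blk=15 s=1: L1-HIT | VC [13]
  [10] addr=0xdd blk=13 s=1: VC-HIT | VC [15]
  [11] addr=0xfc blk=15 s=1: VC-HIT | VC [13]
  [12] addr=0xf2 blk=15 s=1: L1-HIT | VC [13]
  [13] addr=0xd0 blk=13 s=1: VC-HIT | VC [15]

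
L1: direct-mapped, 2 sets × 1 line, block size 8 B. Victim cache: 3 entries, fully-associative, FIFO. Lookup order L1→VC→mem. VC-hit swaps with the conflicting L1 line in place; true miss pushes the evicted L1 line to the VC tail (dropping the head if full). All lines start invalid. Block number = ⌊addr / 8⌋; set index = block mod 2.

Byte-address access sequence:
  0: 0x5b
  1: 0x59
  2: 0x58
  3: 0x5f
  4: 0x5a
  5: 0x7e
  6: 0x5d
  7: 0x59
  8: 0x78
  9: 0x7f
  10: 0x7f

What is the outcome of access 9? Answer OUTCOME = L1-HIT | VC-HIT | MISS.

OUTCOME = L1-HIT

#0 0x5b→b11/s1 MISS; vc=[]
#1 0x59→b11/s1 L1-HIT; vc=[]
#2 0x58→b11/s1 L1-HIT; vc=[]
#3 0x5f→b11/s1 L1-HIT; vc=[]
#4 0x5a→b11/s1 L1-HIT; vc=[]
#5 0x7e→b15/s1 MISS; vc=[11]
#6 0x5d→b11/s1 VC-HIT; vc=[15]
#7 0x59→b11/s1 L1-HIT; vc=[15]
#8 0x78→b15/s1 VC-HIT; vc=[11]
#9 0x7f→b15/s1 L1-HIT; vc=[11]
#10 0x7f→b15/s1 L1-HIT; vc=[11]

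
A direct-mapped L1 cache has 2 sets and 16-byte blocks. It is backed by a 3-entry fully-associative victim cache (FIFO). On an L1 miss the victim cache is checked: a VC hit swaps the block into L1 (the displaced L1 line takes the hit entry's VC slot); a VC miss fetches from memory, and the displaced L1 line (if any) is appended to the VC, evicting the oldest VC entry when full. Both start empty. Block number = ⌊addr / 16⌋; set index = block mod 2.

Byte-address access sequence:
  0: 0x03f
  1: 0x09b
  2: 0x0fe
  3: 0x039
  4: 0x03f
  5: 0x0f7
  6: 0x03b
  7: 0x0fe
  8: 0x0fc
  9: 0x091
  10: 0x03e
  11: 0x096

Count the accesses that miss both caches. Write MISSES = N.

  [0] addr=0x3f blk=3 s=1: MISS | VC []
  [1] addr=0x9b blk=9 s=1: MISS | VC [3]
  [2] addr=0xfe blk=15 s=1: MISS | VC [3, 9]
  [3] addr=0x39 blk=3 s=1: VC-HIT | VC [15, 9]
  [4] addr=0x3f blk=3 s=1: L1-HIT | VC [15, 9]
  [5] addr=0xf7 blk=15 s=1: VC-HIT | VC [3, 9]
  [6] addr=0x3b blk=3 s=1: VC-HIT | VC [15, 9]
  [7] addr=0xfe blk=15 s=1: VC-HIT | VC [3, 9]
  [8] addr=0xfc blk=15 s=1: L1-HIT | VC [3, 9]
  [9] addr=0x91 blk=9 s=1: VC-HIT | VC [3, 15]
  [10] addr=0x3e blk=3 s=1: VC-HIT | VC [9, 15]
  [11] addr=0x96 blk=9 s=1: VC-HIT | VC [3, 15]

MISSES = 3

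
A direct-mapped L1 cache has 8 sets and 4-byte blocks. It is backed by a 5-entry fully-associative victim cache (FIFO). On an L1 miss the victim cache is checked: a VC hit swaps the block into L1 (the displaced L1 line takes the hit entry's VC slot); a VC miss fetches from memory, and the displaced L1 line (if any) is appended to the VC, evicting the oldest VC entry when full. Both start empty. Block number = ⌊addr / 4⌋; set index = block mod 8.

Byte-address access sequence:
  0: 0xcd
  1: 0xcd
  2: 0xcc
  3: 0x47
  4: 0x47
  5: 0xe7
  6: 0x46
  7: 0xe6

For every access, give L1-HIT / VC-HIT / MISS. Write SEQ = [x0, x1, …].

SEQ = [MISS, L1-HIT, L1-HIT, MISS, L1-HIT, MISS, VC-HIT, VC-HIT]

#0 0xcd→b51/s3 MISS; vc=[]
#1 0xcd→b51/s3 L1-HIT; vc=[]
#2 0xcc→b51/s3 L1-HIT; vc=[]
#3 0x47→b17/s1 MISS; vc=[]
#4 0x47→b17/s1 L1-HIT; vc=[]
#5 0xe7→b57/s1 MISS; vc=[17]
#6 0x46→b17/s1 VC-HIT; vc=[57]
#7 0xe6→b57/s1 VC-HIT; vc=[17]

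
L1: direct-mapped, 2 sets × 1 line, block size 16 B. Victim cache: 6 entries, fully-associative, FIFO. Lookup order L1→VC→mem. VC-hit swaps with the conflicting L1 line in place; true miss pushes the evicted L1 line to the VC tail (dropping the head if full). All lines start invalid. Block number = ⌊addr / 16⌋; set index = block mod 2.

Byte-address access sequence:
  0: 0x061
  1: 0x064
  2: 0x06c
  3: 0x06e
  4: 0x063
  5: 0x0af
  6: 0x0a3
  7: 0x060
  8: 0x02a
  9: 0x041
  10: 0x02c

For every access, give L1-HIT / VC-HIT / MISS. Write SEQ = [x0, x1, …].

SEQ = [MISS, L1-HIT, L1-HIT, L1-HIT, L1-HIT, MISS, L1-HIT, VC-HIT, MISS, MISS, VC-HIT]

#0 0x61→b6/s0 MISS; vc=[]
#1 0x64→b6/s0 L1-HIT; vc=[]
#2 0x6c→b6/s0 L1-HIT; vc=[]
#3 0x6e→b6/s0 L1-HIT; vc=[]
#4 0x63→b6/s0 L1-HIT; vc=[]
#5 0xaf→b10/s0 MISS; vc=[6]
#6 0xa3→b10/s0 L1-HIT; vc=[6]
#7 0x60→b6/s0 VC-HIT; vc=[10]
#8 0x2a→b2/s0 MISS; vc=[10,6]
#9 0x41→b4/s0 MISS; vc=[10,6,2]
#10 0x2c→b2/s0 VC-HIT; vc=[10,6,4]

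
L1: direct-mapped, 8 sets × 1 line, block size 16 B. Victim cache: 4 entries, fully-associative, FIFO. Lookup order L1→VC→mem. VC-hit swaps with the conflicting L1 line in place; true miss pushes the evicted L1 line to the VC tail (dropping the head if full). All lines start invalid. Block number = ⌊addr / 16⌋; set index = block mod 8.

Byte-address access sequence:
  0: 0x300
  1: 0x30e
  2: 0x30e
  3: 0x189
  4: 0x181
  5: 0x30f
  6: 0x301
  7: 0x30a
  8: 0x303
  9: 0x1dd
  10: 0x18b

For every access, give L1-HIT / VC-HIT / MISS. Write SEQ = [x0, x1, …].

SEQ = [MISS, L1-HIT, L1-HIT, MISS, L1-HIT, VC-HIT, L1-HIT, L1-HIT, L1-HIT, MISS, VC-HIT]

  [0] addr=0x300 blk=48 s=0: MISS | VC []
  [1] addr=0x30e blk=48 s=0: L1-HIT | VC []
  [2] addr=0x30e blk=48 s=0: L1-HIT | VC []
  [3] addr=0x189 blk=24 s=0: MISS | VC [48]
  [4] addr=0x181 blk=24 s=0: L1-HIT | VC [48]
  [5] addr=0x30f blk=48 s=0: VC-HIT | VC [24]
  [6] addr=0x301 blk=48 s=0: L1-HIT | VC [24]
  [7] addr=0x30a blk=48 s=0: L1-HIT | VC [24]
  [8] addr=0x303 blk=48 s=0: L1-HIT | VC [24]
  [9] addr=0x1dd blk=29 s=5: MISS | VC [24]
  [10] addr=0x18b blk=24 s=0: VC-HIT | VC [48]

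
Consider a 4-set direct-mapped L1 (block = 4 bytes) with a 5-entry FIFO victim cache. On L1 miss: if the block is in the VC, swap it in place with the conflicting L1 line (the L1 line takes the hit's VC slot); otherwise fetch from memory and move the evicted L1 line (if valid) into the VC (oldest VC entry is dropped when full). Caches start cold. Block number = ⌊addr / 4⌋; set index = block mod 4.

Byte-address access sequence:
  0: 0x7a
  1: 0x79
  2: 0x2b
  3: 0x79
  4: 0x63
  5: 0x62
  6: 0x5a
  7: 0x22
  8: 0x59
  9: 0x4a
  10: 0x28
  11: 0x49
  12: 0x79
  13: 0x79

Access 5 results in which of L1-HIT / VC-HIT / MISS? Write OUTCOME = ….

OUTCOME = L1-HIT

  [0] addr=0x7a blk=30 s=2: MISS | VC []
  [1] addr=0x79 blk=30 s=2: L1-HIT | VC []
  [2] addr=0x2b blk=10 s=2: MISS | VC [30]
  [3] addr=0x79 blk=30 s=2: VC-HIT | VC [10]
  [4] addr=0x63 blk=24 s=0: MISS | VC [10]
  [5] addr=0x62 blk=24 s=0: L1-HIT | VC [10]
  [6] addr=0x5a blk=22 s=2: MISS | VC [10, 30]
  [7] addr=0x22 blk=8 s=0: MISS | VC [10, 30, 24]
  [8] addr=0x59 blk=22 s=2: L1-HIT | VC [10, 30, 24]
  [9] addr=0x4a blk=18 s=2: MISS | VC [10, 30, 24, 22]
  [10] addr=0x28 blk=10 s=2: VC-HIT | VC [18, 30, 24, 22]
  [11] addr=0x49 blk=18 s=2: VC-HIT | VC [10, 30, 24, 22]
  [12] addr=0x79 blk=30 s=2: VC-HIT | VC [10, 18, 24, 22]
  [13] addr=0x79 blk=30 s=2: L1-HIT | VC [10, 18, 24, 22]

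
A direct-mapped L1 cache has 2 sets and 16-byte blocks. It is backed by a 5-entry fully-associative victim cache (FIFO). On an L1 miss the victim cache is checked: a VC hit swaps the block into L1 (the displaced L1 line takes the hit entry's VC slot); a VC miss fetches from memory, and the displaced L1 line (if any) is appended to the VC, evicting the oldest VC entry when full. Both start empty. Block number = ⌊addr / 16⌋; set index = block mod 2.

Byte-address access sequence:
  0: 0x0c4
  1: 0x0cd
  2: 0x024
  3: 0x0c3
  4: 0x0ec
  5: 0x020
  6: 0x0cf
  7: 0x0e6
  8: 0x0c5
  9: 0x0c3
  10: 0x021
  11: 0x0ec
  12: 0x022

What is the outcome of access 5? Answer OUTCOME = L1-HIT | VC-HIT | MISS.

OUTCOME = VC-HIT

0: 0xc4 (blk 12, set 0) → MISS  vc=[]
1: 0xcd (blk 12, set 0) → L1-HIT  vc=[]
2: 0x24 (blk 2, set 0) → MISS  vc=[12]
3: 0xc3 (blk 12, set 0) → VC-HIT  vc=[2]
4: 0xec (blk 14, set 0) → MISS  vc=[2, 12]
5: 0x20 (blk 2, set 0) → VC-HIT  vc=[14, 12]
6: 0xcf (blk 12, set 0) → VC-HIT  vc=[14, 2]
7: 0xe6 (blk 14, set 0) → VC-HIT  vc=[12, 2]
8: 0xc5 (blk 12, set 0) → VC-HIT  vc=[14, 2]
9: 0xc3 (blk 12, set 0) → L1-HIT  vc=[14, 2]
10: 0x21 (blk 2, set 0) → VC-HIT  vc=[14, 12]
11: 0xec (blk 14, set 0) → VC-HIT  vc=[2, 12]
12: 0x22 (blk 2, set 0) → VC-HIT  vc=[14, 12]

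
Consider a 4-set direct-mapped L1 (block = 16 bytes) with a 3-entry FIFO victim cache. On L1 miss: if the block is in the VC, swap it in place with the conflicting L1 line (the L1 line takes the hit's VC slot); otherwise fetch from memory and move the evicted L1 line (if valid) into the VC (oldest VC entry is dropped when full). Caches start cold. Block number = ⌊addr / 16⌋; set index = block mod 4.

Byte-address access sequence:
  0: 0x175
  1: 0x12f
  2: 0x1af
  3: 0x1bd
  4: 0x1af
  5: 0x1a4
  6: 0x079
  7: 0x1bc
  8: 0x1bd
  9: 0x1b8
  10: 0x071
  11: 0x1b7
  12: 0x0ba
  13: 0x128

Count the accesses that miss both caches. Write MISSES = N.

MISSES = 7

0: 0x175 (blk 23, set 3) → MISS  vc=[]
1: 0x12f (blk 18, set 2) → MISS  vc=[]
2: 0x1af (blk 26, set 2) → MISS  vc=[18]
3: 0x1bd (blk 27, set 3) → MISS  vc=[18, 23]
4: 0x1af (blk 26, set 2) → L1-HIT  vc=[18, 23]
5: 0x1a4 (blk 26, set 2) → L1-HIT  vc=[18, 23]
6: 0x79 (blk 7, set 3) → MISS  vc=[18, 23, 27]
7: 0x1bc (blk 27, set 3) → VC-HIT  vc=[18, 23, 7]
8: 0x1bd (blk 27, set 3) → L1-HIT  vc=[18, 23, 7]
9: 0x1b8 (blk 27, set 3) → L1-HIT  vc=[18, 23, 7]
10: 0x71 (blk 7, set 3) → VC-HIT  vc=[18, 23, 27]
11: 0x1b7 (blk 27, set 3) → VC-HIT  vc=[18, 23, 7]
12: 0xba (blk 11, set 3) → MISS  vc=[23, 7, 27]
13: 0x128 (blk 18, set 2) → MISS  vc=[7, 27, 26]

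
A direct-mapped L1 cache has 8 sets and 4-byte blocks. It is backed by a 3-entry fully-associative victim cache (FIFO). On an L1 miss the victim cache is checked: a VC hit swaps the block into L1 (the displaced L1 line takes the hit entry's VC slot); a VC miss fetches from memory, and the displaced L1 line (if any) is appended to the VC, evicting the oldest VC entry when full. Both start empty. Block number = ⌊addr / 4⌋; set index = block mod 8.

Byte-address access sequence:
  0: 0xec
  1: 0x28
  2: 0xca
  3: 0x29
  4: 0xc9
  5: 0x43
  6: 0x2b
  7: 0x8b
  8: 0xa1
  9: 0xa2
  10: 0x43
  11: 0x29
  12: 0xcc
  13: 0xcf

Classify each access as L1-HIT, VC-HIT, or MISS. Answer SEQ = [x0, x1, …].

#0 0xec→b59/s3 MISS; vc=[]
#1 0x28→b10/s2 MISS; vc=[]
#2 0xca→b50/s2 MISS; vc=[10]
#3 0x29→b10/s2 VC-HIT; vc=[50]
#4 0xc9→b50/s2 VC-HIT; vc=[10]
#5 0x43→b16/s0 MISS; vc=[10]
#6 0x2b→b10/s2 VC-HIT; vc=[50]
#7 0x8b→b34/s2 MISS; vc=[50,10]
#8 0xa1→b40/s0 MISS; vc=[50,10,16]
#9 0xa2→b40/s0 L1-HIT; vc=[50,10,16]
#10 0x43→b16/s0 VC-HIT; vc=[50,10,40]
#11 0x29→b10/s2 VC-HIT; vc=[50,34,40]
#12 0xcc→b51/s3 MISS; vc=[34,40,59]
#13 0xcf→b51/s3 L1-HIT; vc=[34,40,59]

SEQ = [MISS, MISS, MISS, VC-HIT, VC-HIT, MISS, VC-HIT, MISS, MISS, L1-HIT, VC-HIT, VC-HIT, MISS, L1-HIT]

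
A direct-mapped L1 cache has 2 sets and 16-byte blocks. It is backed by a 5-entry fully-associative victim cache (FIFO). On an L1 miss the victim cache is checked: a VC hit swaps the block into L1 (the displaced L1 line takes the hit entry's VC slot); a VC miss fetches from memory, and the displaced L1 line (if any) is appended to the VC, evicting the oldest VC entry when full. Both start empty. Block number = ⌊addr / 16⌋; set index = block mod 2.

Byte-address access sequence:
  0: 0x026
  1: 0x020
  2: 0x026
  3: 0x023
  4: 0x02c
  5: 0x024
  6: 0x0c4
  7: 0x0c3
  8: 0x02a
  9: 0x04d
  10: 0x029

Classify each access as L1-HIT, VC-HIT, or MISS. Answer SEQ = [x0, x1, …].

SEQ = [MISS, L1-HIT, L1-HIT, L1-HIT, L1-HIT, L1-HIT, MISS, L1-HIT, VC-HIT, MISS, VC-HIT]

0: 0x26 (blk 2, set 0) → MISS  vc=[]
1: 0x20 (blk 2, set 0) → L1-HIT  vc=[]
2: 0x26 (blk 2, set 0) → L1-HIT  vc=[]
3: 0x23 (blk 2, set 0) → L1-HIT  vc=[]
4: 0x2c (blk 2, set 0) → L1-HIT  vc=[]
5: 0x24 (blk 2, set 0) → L1-HIT  vc=[]
6: 0xc4 (blk 12, set 0) → MISS  vc=[2]
7: 0xc3 (blk 12, set 0) → L1-HIT  vc=[2]
8: 0x2a (blk 2, set 0) → VC-HIT  vc=[12]
9: 0x4d (blk 4, set 0) → MISS  vc=[12, 2]
10: 0x29 (blk 2, set 0) → VC-HIT  vc=[12, 4]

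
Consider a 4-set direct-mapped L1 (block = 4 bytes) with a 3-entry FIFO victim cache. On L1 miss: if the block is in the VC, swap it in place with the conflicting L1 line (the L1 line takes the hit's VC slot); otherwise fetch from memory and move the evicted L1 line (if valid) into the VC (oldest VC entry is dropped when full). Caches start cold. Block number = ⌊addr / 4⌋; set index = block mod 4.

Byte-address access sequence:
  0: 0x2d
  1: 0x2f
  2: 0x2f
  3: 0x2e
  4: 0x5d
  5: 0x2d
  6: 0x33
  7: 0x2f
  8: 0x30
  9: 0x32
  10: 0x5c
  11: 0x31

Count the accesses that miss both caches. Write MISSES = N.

0: 0x2d (blk 11, set 3) → MISS  vc=[]
1: 0x2f (blk 11, set 3) → L1-HIT  vc=[]
2: 0x2f (blk 11, set 3) → L1-HIT  vc=[]
3: 0x2e (blk 11, set 3) → L1-HIT  vc=[]
4: 0x5d (blk 23, set 3) → MISS  vc=[11]
5: 0x2d (blk 11, set 3) → VC-HIT  vc=[23]
6: 0x33 (blk 12, set 0) → MISS  vc=[23]
7: 0x2f (blk 11, set 3) → L1-HIT  vc=[23]
8: 0x30 (blk 12, set 0) → L1-HIT  vc=[23]
9: 0x32 (blk 12, set 0) → L1-HIT  vc=[23]
10: 0x5c (blk 23, set 3) → VC-HIT  vc=[11]
11: 0x31 (blk 12, set 0) → L1-HIT  vc=[11]

MISSES = 3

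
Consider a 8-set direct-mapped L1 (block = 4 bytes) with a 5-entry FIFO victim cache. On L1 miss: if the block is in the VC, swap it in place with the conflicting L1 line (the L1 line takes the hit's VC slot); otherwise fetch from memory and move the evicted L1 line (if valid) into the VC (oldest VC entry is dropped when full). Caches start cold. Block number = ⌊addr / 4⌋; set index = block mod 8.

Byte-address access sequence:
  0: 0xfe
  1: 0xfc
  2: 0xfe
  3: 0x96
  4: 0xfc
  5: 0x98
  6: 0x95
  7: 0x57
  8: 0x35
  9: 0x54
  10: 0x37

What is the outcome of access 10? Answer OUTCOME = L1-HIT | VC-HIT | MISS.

  [0] addr=0xfe blk=63 s=7: MISS | VC []
  [1] addr=0xfc blk=63 s=7: L1-HIT | VC []
  [2] addr=0xfe blk=63 s=7: L1-HIT | VC []
  [3] addr=0x96 blk=37 s=5: MISS | VC []
  [4] addr=0xfc blk=63 s=7: L1-HIT | VC []
  [5] addr=0x98 blk=38 s=6: MISS | VC []
  [6] addr=0x95 blk=37 s=5: L1-HIT | VC []
  [7] addr=0x57 blk=21 s=5: MISS | VC [37]
  [8] addr=0x35 blk=13 s=5: MISS | VC [37, 21]
  [9] addr=0x54 blk=21 s=5: VC-HIT | VC [37, 13]
  [10] addr=0x37 blk=13 s=5: VC-HIT | VC [37, 21]

OUTCOME = VC-HIT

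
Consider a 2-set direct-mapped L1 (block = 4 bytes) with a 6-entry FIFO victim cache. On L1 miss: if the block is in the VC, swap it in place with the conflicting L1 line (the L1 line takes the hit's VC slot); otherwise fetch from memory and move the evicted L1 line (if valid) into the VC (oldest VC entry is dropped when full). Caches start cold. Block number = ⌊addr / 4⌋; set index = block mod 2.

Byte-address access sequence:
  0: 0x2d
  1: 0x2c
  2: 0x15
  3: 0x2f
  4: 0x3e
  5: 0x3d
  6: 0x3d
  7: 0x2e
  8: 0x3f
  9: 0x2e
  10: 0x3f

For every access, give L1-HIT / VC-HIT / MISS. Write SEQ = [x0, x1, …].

SEQ = [MISS, L1-HIT, MISS, VC-HIT, MISS, L1-HIT, L1-HIT, VC-HIT, VC-HIT, VC-HIT, VC-HIT]

#0 0x2d→b11/s1 MISS; vc=[]
#1 0x2c→b11/s1 L1-HIT; vc=[]
#2 0x15→b5/s1 MISS; vc=[11]
#3 0x2f→b11/s1 VC-HIT; vc=[5]
#4 0x3e→b15/s1 MISS; vc=[5,11]
#5 0x3d→b15/s1 L1-HIT; vc=[5,11]
#6 0x3d→b15/s1 L1-HIT; vc=[5,11]
#7 0x2e→b11/s1 VC-HIT; vc=[5,15]
#8 0x3f→b15/s1 VC-HIT; vc=[5,11]
#9 0x2e→b11/s1 VC-HIT; vc=[5,15]
#10 0x3f→b15/s1 VC-HIT; vc=[5,11]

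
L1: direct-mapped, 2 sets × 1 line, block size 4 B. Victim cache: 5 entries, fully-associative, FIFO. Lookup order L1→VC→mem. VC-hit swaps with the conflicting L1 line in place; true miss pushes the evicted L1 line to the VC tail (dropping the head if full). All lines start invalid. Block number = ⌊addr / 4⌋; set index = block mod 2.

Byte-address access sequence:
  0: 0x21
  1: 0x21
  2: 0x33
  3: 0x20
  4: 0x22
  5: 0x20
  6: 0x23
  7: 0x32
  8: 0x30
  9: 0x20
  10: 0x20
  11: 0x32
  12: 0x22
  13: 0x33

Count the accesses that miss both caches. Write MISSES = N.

#0 0x21→b8/s0 MISS; vc=[]
#1 0x21→b8/s0 L1-HIT; vc=[]
#2 0x33→b12/s0 MISS; vc=[8]
#3 0x20→b8/s0 VC-HIT; vc=[12]
#4 0x22→b8/s0 L1-HIT; vc=[12]
#5 0x20→b8/s0 L1-HIT; vc=[12]
#6 0x23→b8/s0 L1-HIT; vc=[12]
#7 0x32→b12/s0 VC-HIT; vc=[8]
#8 0x30→b12/s0 L1-HIT; vc=[8]
#9 0x20→b8/s0 VC-HIT; vc=[12]
#10 0x20→b8/s0 L1-HIT; vc=[12]
#11 0x32→b12/s0 VC-HIT; vc=[8]
#12 0x22→b8/s0 VC-HIT; vc=[12]
#13 0x33→b12/s0 VC-HIT; vc=[8]

MISSES = 2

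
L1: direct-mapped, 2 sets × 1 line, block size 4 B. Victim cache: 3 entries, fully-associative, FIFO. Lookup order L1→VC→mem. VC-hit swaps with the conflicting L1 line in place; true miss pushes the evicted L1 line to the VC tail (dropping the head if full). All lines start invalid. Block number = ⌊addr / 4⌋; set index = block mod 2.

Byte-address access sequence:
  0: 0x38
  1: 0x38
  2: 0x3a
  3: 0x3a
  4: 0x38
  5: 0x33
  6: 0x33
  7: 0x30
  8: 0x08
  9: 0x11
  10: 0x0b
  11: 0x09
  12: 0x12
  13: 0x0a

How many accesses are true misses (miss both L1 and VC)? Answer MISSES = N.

MISSES = 4

0: 0x38 (blk 14, set 0) → MISS  vc=[]
1: 0x38 (blk 14, set 0) → L1-HIT  vc=[]
2: 0x3a (blk 14, set 0) → L1-HIT  vc=[]
3: 0x3a (blk 14, set 0) → L1-HIT  vc=[]
4: 0x38 (blk 14, set 0) → L1-HIT  vc=[]
5: 0x33 (blk 12, set 0) → MISS  vc=[14]
6: 0x33 (blk 12, set 0) → L1-HIT  vc=[14]
7: 0x30 (blk 12, set 0) → L1-HIT  vc=[14]
8: 0x8 (blk 2, set 0) → MISS  vc=[14, 12]
9: 0x11 (blk 4, set 0) → MISS  vc=[14, 12, 2]
10: 0xb (blk 2, set 0) → VC-HIT  vc=[14, 12, 4]
11: 0x9 (blk 2, set 0) → L1-HIT  vc=[14, 12, 4]
12: 0x12 (blk 4, set 0) → VC-HIT  vc=[14, 12, 2]
13: 0xa (blk 2, set 0) → VC-HIT  vc=[14, 12, 4]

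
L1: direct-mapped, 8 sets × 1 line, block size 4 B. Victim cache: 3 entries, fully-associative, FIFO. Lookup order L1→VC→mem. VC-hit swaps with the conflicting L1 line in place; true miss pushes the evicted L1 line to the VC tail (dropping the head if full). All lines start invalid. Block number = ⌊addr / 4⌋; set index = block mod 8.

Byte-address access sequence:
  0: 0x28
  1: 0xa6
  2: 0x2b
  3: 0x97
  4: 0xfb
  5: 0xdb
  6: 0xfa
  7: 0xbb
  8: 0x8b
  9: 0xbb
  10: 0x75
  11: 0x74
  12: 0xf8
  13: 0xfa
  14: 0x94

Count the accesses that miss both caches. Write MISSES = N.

0: 0x28 (blk 10, set 2) → MISS  vc=[]
1: 0xa6 (blk 41, set 1) → MISS  vc=[]
2: 0x2b (blk 10, set 2) → L1-HIT  vc=[]
3: 0x97 (blk 37, set 5) → MISS  vc=[]
4: 0xfb (blk 62, set 6) → MISS  vc=[]
5: 0xdb (blk 54, set 6) → MISS  vc=[62]
6: 0xfa (blk 62, set 6) → VC-HIT  vc=[54]
7: 0xbb (blk 46, set 6) → MISS  vc=[54, 62]
8: 0x8b (blk 34, set 2) → MISS  vc=[54, 62, 10]
9: 0xbb (blk 46, set 6) → L1-HIT  vc=[54, 62, 10]
10: 0x75 (blk 29, set 5) → MISS  vc=[62, 10, 37]
11: 0x74 (blk 29, set 5) → L1-HIT  vc=[62, 10, 37]
12: 0xf8 (blk 62, set 6) → VC-HIT  vc=[46, 10, 37]
13: 0xfa (blk 62, set 6) → L1-HIT  vc=[46, 10, 37]
14: 0x94 (blk 37, set 5) → VC-HIT  vc=[46, 10, 29]

MISSES = 8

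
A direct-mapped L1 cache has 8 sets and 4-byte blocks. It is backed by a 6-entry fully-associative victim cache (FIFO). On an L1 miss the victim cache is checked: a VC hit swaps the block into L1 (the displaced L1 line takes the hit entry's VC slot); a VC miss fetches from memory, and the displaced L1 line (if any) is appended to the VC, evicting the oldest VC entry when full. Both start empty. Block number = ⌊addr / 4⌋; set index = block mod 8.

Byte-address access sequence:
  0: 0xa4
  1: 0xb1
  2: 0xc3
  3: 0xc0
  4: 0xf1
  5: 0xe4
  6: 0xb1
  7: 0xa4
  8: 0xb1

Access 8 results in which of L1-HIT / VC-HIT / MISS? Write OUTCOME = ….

#0 0xa4→b41/s1 MISS; vc=[]
#1 0xb1→b44/s4 MISS; vc=[]
#2 0xc3→b48/s0 MISS; vc=[]
#3 0xc0→b48/s0 L1-HIT; vc=[]
#4 0xf1→b60/s4 MISS; vc=[44]
#5 0xe4→b57/s1 MISS; vc=[44,41]
#6 0xb1→b44/s4 VC-HIT; vc=[60,41]
#7 0xa4→b41/s1 VC-HIT; vc=[60,57]
#8 0xb1→b44/s4 L1-HIT; vc=[60,57]

OUTCOME = L1-HIT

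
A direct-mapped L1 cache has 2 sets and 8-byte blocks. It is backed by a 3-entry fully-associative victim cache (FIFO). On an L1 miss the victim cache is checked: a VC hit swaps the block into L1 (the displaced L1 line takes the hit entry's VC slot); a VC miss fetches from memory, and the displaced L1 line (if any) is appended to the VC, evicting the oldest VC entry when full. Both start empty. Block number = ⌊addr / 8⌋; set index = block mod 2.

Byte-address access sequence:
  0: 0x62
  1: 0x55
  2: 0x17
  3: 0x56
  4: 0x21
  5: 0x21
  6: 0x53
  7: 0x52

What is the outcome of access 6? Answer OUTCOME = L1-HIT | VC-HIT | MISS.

  [0] addr=0x62 blk=12 s=0: MISS | VC []
  [1] addr=0x55 blk=10 s=0: MISS | VC [12]
  [2] addr=0x17 blk=2 s=0: MISS | VC [12, 10]
  [3] addr=0x56 blk=10 s=0: VC-HIT | VC [12, 2]
  [4] addr=0x21 blk=4 s=0: MISS | VC [12, 2, 10]
  [5] addr=0x21 blk=4 s=0: L1-HIT | VC [12, 2, 10]
  [6] addr=0x53 blk=10 s=0: VC-HIT | VC [12, 2, 4]
  [7] addr=0x52 blk=10 s=0: L1-HIT | VC [12, 2, 4]

OUTCOME = VC-HIT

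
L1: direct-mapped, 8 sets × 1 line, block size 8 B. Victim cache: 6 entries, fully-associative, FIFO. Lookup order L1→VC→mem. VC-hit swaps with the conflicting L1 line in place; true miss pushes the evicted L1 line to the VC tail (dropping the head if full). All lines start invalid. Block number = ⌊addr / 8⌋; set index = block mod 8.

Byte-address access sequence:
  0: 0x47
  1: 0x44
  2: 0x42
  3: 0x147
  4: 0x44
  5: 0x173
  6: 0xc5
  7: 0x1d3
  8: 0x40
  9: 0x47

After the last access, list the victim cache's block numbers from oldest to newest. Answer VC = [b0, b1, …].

VC = [40, 24]

  [0] addr=0x47 blk=8 s=0: MISS | VC []
  [1] addr=0x44 blk=8 s=0: L1-HIT | VC []
  [2] addr=0x42 blk=8 s=0: L1-HIT | VC []
  [3] addr=0x147 blk=40 s=0: MISS | VC [8]
  [4] addr=0x44 blk=8 s=0: VC-HIT | VC [40]
  [5] addr=0x173 blk=46 s=6: MISS | VC [40]
  [6] addr=0xc5 blk=24 s=0: MISS | VC [40, 8]
  [7] addr=0x1d3 blk=58 s=2: MISS | VC [40, 8]
  [8] addr=0x40 blk=8 s=0: VC-HIT | VC [40, 24]
  [9] addr=0x47 blk=8 s=0: L1-HIT | VC [40, 24]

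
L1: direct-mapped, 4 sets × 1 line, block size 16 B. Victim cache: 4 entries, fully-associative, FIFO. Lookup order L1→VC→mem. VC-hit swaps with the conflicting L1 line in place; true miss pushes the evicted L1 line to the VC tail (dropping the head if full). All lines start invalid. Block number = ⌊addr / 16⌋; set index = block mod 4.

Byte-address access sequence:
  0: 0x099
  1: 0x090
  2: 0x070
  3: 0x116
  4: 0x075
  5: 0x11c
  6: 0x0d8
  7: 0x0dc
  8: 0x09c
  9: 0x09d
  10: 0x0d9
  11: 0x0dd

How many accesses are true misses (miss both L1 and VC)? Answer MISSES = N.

MISSES = 4

  [0] addr=0x99 blk=9 s=1: MISS | VC []
  [1] addr=0x90 blk=9 s=1: L1-HIT | VC []
  [2] addr=0x70 blk=7 s=3: MISS | VC []
  [3] addr=0x116 blk=17 s=1: MISS | VC [9]
  [4] addr=0x75 blk=7 s=3: L1-HIT | VC [9]
  [5] addr=0x11c blk=17 s=1: L1-HIT | VC [9]
  [6] addr=0xd8 blk=13 s=1: MISS | VC [9, 17]
  [7] addr=0xdc blk=13 s=1: L1-HIT | VC [9, 17]
  [8] addr=0x9c blk=9 s=1: VC-HIT | VC [13, 17]
  [9] addr=0x9d blk=9 s=1: L1-HIT | VC [13, 17]
  [10] addr=0xd9 blk=13 s=1: VC-HIT | VC [9, 17]
  [11] addr=0xdd blk=13 s=1: L1-HIT | VC [9, 17]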